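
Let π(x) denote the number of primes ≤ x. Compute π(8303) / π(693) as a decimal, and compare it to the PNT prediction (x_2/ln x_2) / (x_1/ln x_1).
π(8303)/π(693) = 1042/125 ≈ 8.3360;  PNT prediction ≈ 8.6842.

π(693) = 125 and π(8303) = 1042, so π(8303)/π(693) ≈ 8.3360. The PNT-predicted ratio is (8303/ln(8303)) / (693/ln(693)) ≈ 8.6842. The two agree to within a few percent, as expected.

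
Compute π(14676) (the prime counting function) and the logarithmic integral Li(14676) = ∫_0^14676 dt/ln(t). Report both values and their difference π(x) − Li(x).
π(14676) = 1718;  Li(14676) ≈ 1742.89;  π(x) − Li(x) ≈ -24.89.

Direct count of primes ≤ 14676 gives π(14676) = 1718. Numerical evaluation of the logarithmic integral gives Li(14676) ≈ 1742.89. The difference π(x) − Li(x) ≈ -24.89 is typically negative for small/moderate x (Li(x) overestimates), though Littlewood's theorem shows this sign changes infinitely often.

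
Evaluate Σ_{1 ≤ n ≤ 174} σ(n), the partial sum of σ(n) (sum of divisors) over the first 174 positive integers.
Σ_{n ≤ 174} σ(n) = 24964

Compute σ(n) for each 1 ≤ n ≤ 174: σ(1) = 1, σ(2) = 3, σ(3) = 4, σ(4) = 7, σ(5) = 6, σ(6) = 12, σ(7) = 8, σ(8) = 15, σ(9) = 13, σ(10) = 18, σ(11) = 12, σ(12) = 28, σ(13) = 14, σ(14) = 24, σ(15) = 24, σ(16) = 31, σ(17) = 18, σ(18) = 39, σ(19) = 20, σ(20) = 42, σ(21) = 32, σ(22) = 36, σ(23) = 24, σ(24) = 60, σ(25) = 31, σ(26) = 42, σ(27) = 40, σ(28) = 56, σ(29) = 30, σ(30) = 72, σ(31) = 32, σ(32) = 63, σ(33) = 48, σ(34) = 54, σ(35) = 48, σ(36) = 91, σ(37) = 38, σ(38) = 60, σ(39) = 56, σ(40) = 90, σ(41) = 42, σ(42) = 96, σ(43) = 44, σ(44) = 84, σ(45) = 78, σ(46) = 72, σ(47) = 48, σ(48) = 124, σ(49) = 57, σ(50) = 93, σ(51) = 72, σ(52) = 98, σ(53) = 54, σ(54) = 120, σ(55) = 72, σ(56) = 120, σ(57) = 80, σ(58) = 90, σ(59) = 60, σ(60) = 168, σ(61) = 62, σ(62) = 96, σ(63) = 104, σ(64) = 127, σ(65) = 84, σ(66) = 144, σ(67) = 68, σ(68) = 126, σ(69) = 96, σ(70) = 144, σ(71) = 72, σ(72) = 195, σ(73) = 74, σ(74) = 114, σ(75) = 124, σ(76) = 140, σ(77) = 96, σ(78) = 168, σ(79) = 80, σ(80) = 186, σ(81) = 121, σ(82) = 126, σ(83) = 84, σ(84) = 224, σ(85) = 108, σ(86) = 132, σ(87) = 120, σ(88) = 180, σ(89) = 90, σ(90) = 234, σ(91) = 112, σ(92) = 168, σ(93) = 128, σ(94) = 144, σ(95) = 120, σ(96) = 252, σ(97) = 98, σ(98) = 171, σ(99) = 156, σ(100) = 217, σ(101) = 102, σ(102) = 216, σ(103) = 104, σ(104) = 210, σ(105) = 192, σ(106) = 162, σ(107) = 108, σ(108) = 280, σ(109) = 110, σ(110) = 216, σ(111) = 152, σ(112) = 248, σ(113) = 114, σ(114) = 240, σ(115) = 144, σ(116) = 210, σ(117) = 182, σ(118) = 180, σ(119) = 144, σ(120) = 360, σ(121) = 133, σ(122) = 186, σ(123) = 168, σ(124) = 224, σ(125) = 156, σ(126) = 312, σ(127) = 128, σ(128) = 255, σ(129) = 176, σ(130) = 252, σ(131) = 132, σ(132) = 336, σ(133) = 160, σ(134) = 204, σ(135) = 240, σ(136) = 270, σ(137) = 138, σ(138) = 288, σ(139) = 140, σ(140) = 336, σ(141) = 192, σ(142) = 216, σ(143) = 168, σ(144) = 403, σ(145) = 180, σ(146) = 222, σ(147) = 228, σ(148) = 266, σ(149) = 150, σ(150) = 372, σ(151) = 152, σ(152) = 300, σ(153) = 234, σ(154) = 288, σ(155) = 192, σ(156) = 392, σ(157) = 158, σ(158) = 240, σ(159) = 216, σ(160) = 378, σ(161) = 192, σ(162) = 363, σ(163) = 164, σ(164) = 294, σ(165) = 288, σ(166) = 252, σ(167) = 168, σ(168) = 480, σ(169) = 183, σ(170) = 324, σ(171) = 260, σ(172) = 308, σ(173) = 174, σ(174) = 360. Summing all 174 values: 24964. (Average order: Σ_{n ≤ x} σ(n) ~ (π²/12) x². For x = 174, (π²/12)·174² ≈ 24901.01.)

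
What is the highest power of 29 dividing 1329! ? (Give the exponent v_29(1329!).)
v_29(1329!) = 46

Legendre's formula: v_p(n!) = Σ_{k ≥ 1} ⌊n / p^k⌋. For p = 29, n = 1329, the terms are:
  ⌊1329/29^1⌋ = ⌊1329/29⌋ = 45
  ⌊1329/29^2⌋ = ⌊1329/841⌋ = 1
(the next term ⌊1329/29^3⌋ = 0, terminating the sum). Summing: v_29(1329!) = 45 + 1 = 46.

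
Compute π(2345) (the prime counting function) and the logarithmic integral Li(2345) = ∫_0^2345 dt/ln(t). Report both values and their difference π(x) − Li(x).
π(2345) = 347;  Li(2345) ≈ 359.72;  π(x) − Li(x) ≈ -12.72.

Direct count of primes ≤ 2345 gives π(2345) = 347. Numerical evaluation of the logarithmic integral gives Li(2345) ≈ 359.72. The difference π(x) − Li(x) ≈ -12.72 is typically negative for small/moderate x (Li(x) overestimates), though Littlewood's theorem shows this sign changes infinitely often.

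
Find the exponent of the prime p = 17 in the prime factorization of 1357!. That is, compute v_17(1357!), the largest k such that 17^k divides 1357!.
v_17(1357!) = 83

Legendre's formula: v_p(n!) = Σ_{k ≥ 1} ⌊n / p^k⌋. For p = 17, n = 1357, the terms are:
  ⌊1357/17^1⌋ = ⌊1357/17⌋ = 79
  ⌊1357/17^2⌋ = ⌊1357/289⌋ = 4
(the next term ⌊1357/17^3⌋ = 0, terminating the sum). Summing: v_17(1357!) = 79 + 4 = 83.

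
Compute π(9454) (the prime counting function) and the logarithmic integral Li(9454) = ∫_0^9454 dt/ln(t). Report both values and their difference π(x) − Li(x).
π(9454) = 1170;  Li(9454) ≈ 1186.68;  π(x) − Li(x) ≈ -16.68.

Direct count of primes ≤ 9454 gives π(9454) = 1170. Numerical evaluation of the logarithmic integral gives Li(9454) ≈ 1186.68. The difference π(x) − Li(x) ≈ -16.68 is typically negative for small/moderate x (Li(x) overestimates), though Littlewood's theorem shows this sign changes infinitely often.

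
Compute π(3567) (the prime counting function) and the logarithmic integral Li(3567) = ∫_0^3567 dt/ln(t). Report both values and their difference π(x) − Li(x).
π(3567) = 499;  Li(3567) ≈ 512.80;  π(x) − Li(x) ≈ -13.80.

Direct count of primes ≤ 3567 gives π(3567) = 499. Numerical evaluation of the logarithmic integral gives Li(3567) ≈ 512.80. The difference π(x) − Li(x) ≈ -13.80 is typically negative for small/moderate x (Li(x) overestimates), though Littlewood's theorem shows this sign changes infinitely often.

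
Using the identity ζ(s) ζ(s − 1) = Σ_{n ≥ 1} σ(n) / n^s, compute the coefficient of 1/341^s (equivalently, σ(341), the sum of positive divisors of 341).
σ(341) = 384

In the product (Σ m^0/m^s)(Σ k / k^s) = Σ (Σ_{d | n} d) / n^s, the coefficient of 1/n^s is σ(n) = Σ_{d | n} d. For n = 341, divisors are [1, 11, 31, 341]; summing: σ(341) = 384.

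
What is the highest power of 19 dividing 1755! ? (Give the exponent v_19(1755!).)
v_19(1755!) = 96

Legendre's formula: v_p(n!) = Σ_{k ≥ 1} ⌊n / p^k⌋. For p = 19, n = 1755, the terms are:
  ⌊1755/19^1⌋ = ⌊1755/19⌋ = 92
  ⌊1755/19^2⌋ = ⌊1755/361⌋ = 4
(the next term ⌊1755/19^3⌋ = 0, terminating the sum). Summing: v_19(1755!) = 92 + 4 = 96.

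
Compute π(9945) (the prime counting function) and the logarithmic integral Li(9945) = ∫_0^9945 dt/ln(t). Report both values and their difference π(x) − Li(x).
π(9945) = 1226;  Li(9945) ≈ 1240.16;  π(x) − Li(x) ≈ -14.16.

Direct count of primes ≤ 9945 gives π(9945) = 1226. Numerical evaluation of the logarithmic integral gives Li(9945) ≈ 1240.16. The difference π(x) − Li(x) ≈ -14.16 is typically negative for small/moderate x (Li(x) overestimates), though Littlewood's theorem shows this sign changes infinitely often.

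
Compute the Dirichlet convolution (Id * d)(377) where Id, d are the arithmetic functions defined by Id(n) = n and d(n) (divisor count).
(Id * d)(377) = 465

Divisors of 377: [1, 13, 29, 377]. For each d | 377:
  d = 1: Id(1) · d(377/1) = 1 · 4 = 4
  d = 13: Id(13) · d(377/13) = 13 · 2 = 26
  d = 29: Id(29) · d(377/29) = 29 · 2 = 58
  d = 377: Id(377) · d(377/377) = 377 · 1 = 377
Summing: (Id * d)(377) = 4 + 26 + 58 + 377 = 465.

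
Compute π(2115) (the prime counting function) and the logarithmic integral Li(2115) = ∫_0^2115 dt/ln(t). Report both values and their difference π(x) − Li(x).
π(2115) = 319;  Li(2115) ≈ 329.88;  π(x) − Li(x) ≈ -10.88.

Direct count of primes ≤ 2115 gives π(2115) = 319. Numerical evaluation of the logarithmic integral gives Li(2115) ≈ 329.88. The difference π(x) − Li(x) ≈ -10.88 is typically negative for small/moderate x (Li(x) overestimates), though Littlewood's theorem shows this sign changes infinitely often.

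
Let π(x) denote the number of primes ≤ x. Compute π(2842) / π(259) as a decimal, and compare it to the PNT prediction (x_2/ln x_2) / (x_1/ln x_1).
π(2842)/π(259) = 412/55 ≈ 7.4909;  PNT prediction ≈ 7.6676.

π(259) = 55 and π(2842) = 412, so π(2842)/π(259) ≈ 7.4909. The PNT-predicted ratio is (2842/ln(2842)) / (259/ln(259)) ≈ 7.6676. The two agree to within a few percent, as expected.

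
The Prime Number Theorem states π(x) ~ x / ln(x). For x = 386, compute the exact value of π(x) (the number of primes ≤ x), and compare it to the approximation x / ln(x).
π(386) = 76;  x/ln(x) ≈ 64.81;  relative error ≈ 14.72%.

Directly count primes up to 386: π(386) = 76. The PNT approximation gives 386/ln(386) ≈ 386/5.95584 ≈ 64.81. Relative error (π(x) − x/ln(x)) / π(x) ≈ 14.72%; the approximation is known to undercount slightly (Li(x) is a better estimate).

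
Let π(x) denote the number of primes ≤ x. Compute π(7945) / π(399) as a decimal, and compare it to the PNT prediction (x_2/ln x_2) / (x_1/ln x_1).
π(7945)/π(399) = 1003/78 ≈ 12.8590;  PNT prediction ≈ 13.2795.

π(399) = 78 and π(7945) = 1003, so π(7945)/π(399) ≈ 12.8590. The PNT-predicted ratio is (7945/ln(7945)) / (399/ln(399)) ≈ 13.2795. The two agree to within a few percent, as expected.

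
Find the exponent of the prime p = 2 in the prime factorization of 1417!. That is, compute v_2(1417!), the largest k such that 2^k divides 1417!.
v_2(1417!) = 1412

Legendre's formula: v_p(n!) = Σ_{k ≥ 1} ⌊n / p^k⌋. For p = 2, n = 1417, the terms are:
  ⌊1417/2^1⌋ = ⌊1417/2⌋ = 708
  ⌊1417/2^2⌋ = ⌊1417/4⌋ = 354
  ⌊1417/2^3⌋ = ⌊1417/8⌋ = 177
  ⌊1417/2^4⌋ = ⌊1417/16⌋ = 88
  ⌊1417/2^5⌋ = ⌊1417/32⌋ = 44
  ⌊1417/2^6⌋ = ⌊1417/64⌋ = 22
  ⌊1417/2^7⌋ = ⌊1417/128⌋ = 11
  ⌊1417/2^8⌋ = ⌊1417/256⌋ = 5
  ⌊1417/2^9⌋ = ⌊1417/512⌋ = 2
  ⌊1417/2^10⌋ = ⌊1417/1024⌋ = 1
(the next term ⌊1417/2^11⌋ = 0, terminating the sum). Summing: v_2(1417!) = 708 + 354 + 177 + 88 + 44 + 22 + 11 + 5 + 2 + 1 = 1412.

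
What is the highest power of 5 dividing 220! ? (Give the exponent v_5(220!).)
v_5(220!) = 53

Legendre's formula: v_p(n!) = Σ_{k ≥ 1} ⌊n / p^k⌋. For p = 5, n = 220, the terms are:
  ⌊220/5^1⌋ = ⌊220/5⌋ = 44
  ⌊220/5^2⌋ = ⌊220/25⌋ = 8
  ⌊220/5^3⌋ = ⌊220/125⌋ = 1
(the next term ⌊220/5^4⌋ = 0, terminating the sum). Summing: v_5(220!) = 44 + 8 + 1 = 53.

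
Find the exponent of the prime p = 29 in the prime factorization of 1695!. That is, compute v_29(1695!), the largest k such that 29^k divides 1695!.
v_29(1695!) = 60

Legendre's formula: v_p(n!) = Σ_{k ≥ 1} ⌊n / p^k⌋. For p = 29, n = 1695, the terms are:
  ⌊1695/29^1⌋ = ⌊1695/29⌋ = 58
  ⌊1695/29^2⌋ = ⌊1695/841⌋ = 2
(the next term ⌊1695/29^3⌋ = 0, terminating the sum). Summing: v_29(1695!) = 58 + 2 = 60.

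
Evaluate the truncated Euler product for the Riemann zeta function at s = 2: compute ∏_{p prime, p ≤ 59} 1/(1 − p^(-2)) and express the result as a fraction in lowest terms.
∏ = 4205363768417768013291880649341/2564836551747260156404039680000

The primes p ≤ 59 are [2, 3, 5, 7, 11, 13, 17, 19, 23, 29, 31, 37, 41, 43, 47, 53, 59]. For each prime, (1 − 1/p^2)^(-1) = p^2 / (p^2 − 1). The product is (1 − 1/2^2)^(-1), (1 − 1/3^2)^(-1), (1 − 1/5^2)^(-1), (1 − 1/7^2)^(-1), (1 − 1/11^2)^(-1), (1 − 1/13^2)^(-1), (1 − 1/17^2)^(-1), (1 − 1/19^2)^(-1), (1 − 1/23^2)^(-1), (1 − 1/29^2)^(-1), (1 − 1/31^2)^(-1), (1 − 1/37^2)^(-1), (1 − 1/41^2)^(-1), (1 − 1/43^2)^(-1), (1 − 1/47^2)^(-1), (1 − 1/53^2)^(-1), (1 − 1/59^2)^(-1) = ∏ p^2 / (p^2 − 1) = 4205363768417768013291880649341/2564836551747260156404039680000.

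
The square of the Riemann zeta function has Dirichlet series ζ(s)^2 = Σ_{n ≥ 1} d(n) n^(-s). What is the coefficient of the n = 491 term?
d(491) = 2

ζ(s)^2 = (Σ 1/m^s)(Σ 1/k^s). The coefficient of 1/n^s in the product is the number of ordered pairs (m, k) with mk = n, which equals d(n). For n = 491, divisors are [1, 491], so d(491) = 2.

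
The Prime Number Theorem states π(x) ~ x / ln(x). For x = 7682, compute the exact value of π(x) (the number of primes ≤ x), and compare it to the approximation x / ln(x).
π(7682) = 974;  x/ln(x) ≈ 858.65;  relative error ≈ 11.84%.

Directly count primes up to 7682: π(7682) = 974. The PNT approximation gives 7682/ln(7682) ≈ 7682/8.94664 ≈ 858.65. Relative error (π(x) − x/ln(x)) / π(x) ≈ 11.84%; the approximation is known to undercount slightly (Li(x) is a better estimate).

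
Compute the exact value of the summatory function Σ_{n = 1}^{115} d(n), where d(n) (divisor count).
Σ_{n ≤ 115} d(n) = 566

Compute d(n) for each 1 ≤ n ≤ 115: d(1) = 1, d(2) = 2, d(3) = 2, d(4) = 3, d(5) = 2, d(6) = 4, d(7) = 2, d(8) = 4, d(9) = 3, d(10) = 4, d(11) = 2, d(12) = 6, d(13) = 2, d(14) = 4, d(15) = 4, d(16) = 5, d(17) = 2, d(18) = 6, d(19) = 2, d(20) = 6, d(21) = 4, d(22) = 4, d(23) = 2, d(24) = 8, d(25) = 3, d(26) = 4, d(27) = 4, d(28) = 6, d(29) = 2, d(30) = 8, d(31) = 2, d(32) = 6, d(33) = 4, d(34) = 4, d(35) = 4, d(36) = 9, d(37) = 2, d(38) = 4, d(39) = 4, d(40) = 8, d(41) = 2, d(42) = 8, d(43) = 2, d(44) = 6, d(45) = 6, d(46) = 4, d(47) = 2, d(48) = 10, d(49) = 3, d(50) = 6, d(51) = 4, d(52) = 6, d(53) = 2, d(54) = 8, d(55) = 4, d(56) = 8, d(57) = 4, d(58) = 4, d(59) = 2, d(60) = 12, d(61) = 2, d(62) = 4, d(63) = 6, d(64) = 7, d(65) = 4, d(66) = 8, d(67) = 2, d(68) = 6, d(69) = 4, d(70) = 8, d(71) = 2, d(72) = 12, d(73) = 2, d(74) = 4, d(75) = 6, d(76) = 6, d(77) = 4, d(78) = 8, d(79) = 2, d(80) = 10, d(81) = 5, d(82) = 4, d(83) = 2, d(84) = 12, d(85) = 4, d(86) = 4, d(87) = 4, d(88) = 8, d(89) = 2, d(90) = 12, d(91) = 4, d(92) = 6, d(93) = 4, d(94) = 4, d(95) = 4, d(96) = 12, d(97) = 2, d(98) = 6, d(99) = 6, d(100) = 9, d(101) = 2, d(102) = 8, d(103) = 2, d(104) = 8, d(105) = 8, d(106) = 4, d(107) = 2, d(108) = 12, d(109) = 2, d(110) = 8, d(111) = 4, d(112) = 10, d(113) = 2, d(114) = 8, d(115) = 4. Summing all 115 values: 566. (Dirichlet's divisor formula: Σ_{n ≤ x} d(n) = x ln(x) + (2γ − 1) x + O(√x). For x = 115, the asymptotic estimate is ≈ 563.43.)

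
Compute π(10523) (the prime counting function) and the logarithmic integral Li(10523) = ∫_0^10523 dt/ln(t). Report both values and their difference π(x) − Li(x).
π(10523) = 1286;  Li(10523) ≈ 1302.76;  π(x) − Li(x) ≈ -16.76.

Direct count of primes ≤ 10523 gives π(10523) = 1286. Numerical evaluation of the logarithmic integral gives Li(10523) ≈ 1302.76. The difference π(x) − Li(x) ≈ -16.76 is typically negative for small/moderate x (Li(x) overestimates), though Littlewood's theorem shows this sign changes infinitely often.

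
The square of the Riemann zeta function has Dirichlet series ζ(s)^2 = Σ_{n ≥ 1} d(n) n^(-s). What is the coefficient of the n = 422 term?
d(422) = 4

ζ(s)^2 = (Σ 1/m^s)(Σ 1/k^s). The coefficient of 1/n^s in the product is the number of ordered pairs (m, k) with mk = n, which equals d(n). For n = 422, divisors are [1, 2, 211, 422], so d(422) = 4.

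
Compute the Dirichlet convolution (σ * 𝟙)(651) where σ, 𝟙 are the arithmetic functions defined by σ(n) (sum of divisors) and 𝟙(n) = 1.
(σ * 𝟙)(651) = 1485

Divisors of 651: [1, 3, 7, 21, 31, 93, 217, 651]. For each d | 651:
  d = 1: σ(1) · 𝟙(651/1) = 1 · 1 = 1
  d = 3: σ(3) · 𝟙(651/3) = 4 · 1 = 4
  d = 7: σ(7) · 𝟙(651/7) = 8 · 1 = 8
  d = 21: σ(21) · 𝟙(651/21) = 32 · 1 = 32
  d = 31: σ(31) · 𝟙(651/31) = 32 · 1 = 32
  d = 93: σ(93) · 𝟙(651/93) = 128 · 1 = 128
  d = 217: σ(217) · 𝟙(651/217) = 256 · 1 = 256
  d = 651: σ(651) · 𝟙(651/651) = 1024 · 1 = 1024
Summing: (σ * 𝟙)(651) = 1 + 4 + 8 + 32 + 32 + 128 + 256 + 1024 = 1485.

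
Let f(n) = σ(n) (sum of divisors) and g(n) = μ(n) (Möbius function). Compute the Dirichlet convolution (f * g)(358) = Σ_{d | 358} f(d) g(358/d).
(σ * μ)(358) = 358

Divisors of 358: [1, 2, 179, 358]. For each d | 358:
  d = 1: σ(1) · μ(358/1) = 1 · 1 = 1
  d = 2: σ(2) · μ(358/2) = 3 · -1 = -3
  d = 179: σ(179) · μ(358/179) = 180 · -1 = -180
  d = 358: σ(358) · μ(358/358) = 540 · 1 = 540
Summing: (σ * μ)(358) = 1 + -3 + -180 + 540 = 358.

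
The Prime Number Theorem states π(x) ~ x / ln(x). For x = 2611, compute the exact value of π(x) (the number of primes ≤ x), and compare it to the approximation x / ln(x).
π(2611) = 379;  x/ln(x) ≈ 331.87;  relative error ≈ 12.43%.

Directly count primes up to 2611: π(2611) = 379. The PNT approximation gives 2611/ln(2611) ≈ 2611/7.86749 ≈ 331.87. Relative error (π(x) − x/ln(x)) / π(x) ≈ 12.43%; the approximation is known to undercount slightly (Li(x) is a better estimate).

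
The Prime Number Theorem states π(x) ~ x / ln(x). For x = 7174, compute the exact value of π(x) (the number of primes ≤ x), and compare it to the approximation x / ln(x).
π(7174) = 916;  x/ln(x) ≈ 808.04;  relative error ≈ 11.79%.

Directly count primes up to 7174: π(7174) = 916. The PNT approximation gives 7174/ln(7174) ≈ 7174/8.87822 ≈ 808.04. Relative error (π(x) − x/ln(x)) / π(x) ≈ 11.79%; the approximation is known to undercount slightly (Li(x) is a better estimate).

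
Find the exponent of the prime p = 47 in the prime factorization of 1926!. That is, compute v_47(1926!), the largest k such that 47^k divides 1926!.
v_47(1926!) = 40

Legendre's formula: v_p(n!) = Σ_{k ≥ 1} ⌊n / p^k⌋. For p = 47, n = 1926, the terms are:
  ⌊1926/47^1⌋ = ⌊1926/47⌋ = 40
(the next term ⌊1926/47^2⌋ = 0, terminating the sum). Summing: v_47(1926!) = 40 = 40.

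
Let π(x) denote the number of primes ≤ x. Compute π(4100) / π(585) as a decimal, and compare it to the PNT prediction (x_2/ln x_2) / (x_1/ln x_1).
π(4100)/π(585) = 565/106 ≈ 5.3302;  PNT prediction ≈ 5.3681.

π(585) = 106 and π(4100) = 565, so π(4100)/π(585) ≈ 5.3302. The PNT-predicted ratio is (4100/ln(4100)) / (585/ln(585)) ≈ 5.3681. The two agree to within a few percent, as expected.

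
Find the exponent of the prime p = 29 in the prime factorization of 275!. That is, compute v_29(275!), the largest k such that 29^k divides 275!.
v_29(275!) = 9

Legendre's formula: v_p(n!) = Σ_{k ≥ 1} ⌊n / p^k⌋. For p = 29, n = 275, the terms are:
  ⌊275/29^1⌋ = ⌊275/29⌋ = 9
(the next term ⌊275/29^2⌋ = 0, terminating the sum). Summing: v_29(275!) = 9 = 9.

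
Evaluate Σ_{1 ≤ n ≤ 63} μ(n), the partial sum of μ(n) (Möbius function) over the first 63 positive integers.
Σ_{n ≤ 63} μ(n) = -1

Compute μ(n) for each 1 ≤ n ≤ 63: μ(1) = 1, μ(2) = -1, μ(3) = -1, μ(4) = 0, μ(5) = -1, μ(6) = 1, μ(7) = -1, μ(8) = 0, μ(9) = 0, μ(10) = 1, μ(11) = -1, μ(12) = 0, μ(13) = -1, μ(14) = 1, μ(15) = 1, μ(16) = 0, μ(17) = -1, μ(18) = 0, μ(19) = -1, μ(20) = 0, μ(21) = 1, μ(22) = 1, μ(23) = -1, μ(24) = 0, μ(25) = 0, μ(26) = 1, μ(27) = 0, μ(28) = 0, μ(29) = -1, μ(30) = -1, μ(31) = -1, μ(32) = 0, μ(33) = 1, μ(34) = 1, μ(35) = 1, μ(36) = 0, μ(37) = -1, μ(38) = 1, μ(39) = 1, μ(40) = 0, μ(41) = -1, μ(42) = -1, μ(43) = -1, μ(44) = 0, μ(45) = 0, μ(46) = 1, μ(47) = -1, μ(48) = 0, μ(49) = 0, μ(50) = 0, μ(51) = 1, μ(52) = 0, μ(53) = -1, μ(54) = 0, μ(55) = 1, μ(56) = 0, μ(57) = 1, μ(58) = 1, μ(59) = -1, μ(60) = 0, μ(61) = -1, μ(62) = 1, μ(63) = 0. Summing all 63 values: -1. (Mertens function M(x) = Σ_{n ≤ x} μ(n); on average M(x) should be small (PNT ⟺ M(x) = o(x)).)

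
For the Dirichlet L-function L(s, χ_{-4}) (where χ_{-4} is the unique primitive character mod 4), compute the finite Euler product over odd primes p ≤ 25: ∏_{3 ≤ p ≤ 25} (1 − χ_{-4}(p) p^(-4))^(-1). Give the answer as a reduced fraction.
∏ = 2907090265708363109850475/2939590979896221115088896

The odd primes p ≤ 25 are [3, 5, 7, 11, 13, 17, 19, 23]. For each, χ(p) = 1 if p ≡ 1 mod 4, χ(p) = −1 if p ≡ 3 mod 4. Taking (1 − χ(p)/p^4)^(-1) = p^4/(p^4 − χ(p)): (1 − (-1)/3^4)^(-1) · (1 − (1)/5^4)^(-1) · (1 − (-1)/7^4)^(-1) · (1 − (-1)/11^4)^(-1) · (1 − (1)/13^4)^(-1) · (1 − (1)/17^4)^(-1) · (1 − (-1)/19^4)^(-1) · (1 − (-1)/23^4)^(-1) = 2907090265708363109850475/2939590979896221115088896.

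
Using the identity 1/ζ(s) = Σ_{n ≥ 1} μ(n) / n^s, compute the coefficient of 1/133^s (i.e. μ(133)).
μ(133) = 1

Factor n = 133 = 7 · 19. μ(n) = 0 if any exponent ≥ 2 (not squarefree); otherwise μ(n) = (−1)^{ω(n)} where ω(n) is the number of distinct prime factors. Applying: μ(133) = 1.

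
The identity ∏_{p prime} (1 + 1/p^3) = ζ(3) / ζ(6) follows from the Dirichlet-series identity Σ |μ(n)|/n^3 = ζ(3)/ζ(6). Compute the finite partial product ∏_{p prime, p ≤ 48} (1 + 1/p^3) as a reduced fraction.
∏ = 8015182591485824614015950466842624/6783810016842653083409665472454505

The primes p ≤ 48 are [2, 3, 5, 7, 11, 13, 17, 19, 23, 29, 31, 37, 41, 43, 47]. For each, (1 + 1/p^3) = (p^3 + 1)/p^3. Multiplying these fractions over p ∈ [2, 3, 5, 7, 11, 13, 17, 19, 23, 29, 31, 37, 41, 43, 47] gives 8015182591485824614015950466842624/6783810016842653083409665472454505. (In the limit P → ∞ this tends to ζ(3)/ζ(6).)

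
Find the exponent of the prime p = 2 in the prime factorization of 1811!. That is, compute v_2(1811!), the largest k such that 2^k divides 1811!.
v_2(1811!) = 1805

Legendre's formula: v_p(n!) = Σ_{k ≥ 1} ⌊n / p^k⌋. For p = 2, n = 1811, the terms are:
  ⌊1811/2^1⌋ = ⌊1811/2⌋ = 905
  ⌊1811/2^2⌋ = ⌊1811/4⌋ = 452
  ⌊1811/2^3⌋ = ⌊1811/8⌋ = 226
  ⌊1811/2^4⌋ = ⌊1811/16⌋ = 113
  ⌊1811/2^5⌋ = ⌊1811/32⌋ = 56
  ⌊1811/2^6⌋ = ⌊1811/64⌋ = 28
  ⌊1811/2^7⌋ = ⌊1811/128⌋ = 14
  ⌊1811/2^8⌋ = ⌊1811/256⌋ = 7
  ⌊1811/2^9⌋ = ⌊1811/512⌋ = 3
  ⌊1811/2^10⌋ = ⌊1811/1024⌋ = 1
(the next term ⌊1811/2^11⌋ = 0, terminating the sum). Summing: v_2(1811!) = 905 + 452 + 226 + 113 + 56 + 28 + 14 + 7 + 3 + 1 = 1805.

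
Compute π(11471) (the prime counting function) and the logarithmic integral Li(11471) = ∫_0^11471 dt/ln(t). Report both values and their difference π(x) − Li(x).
π(11471) = 1383;  Li(11471) ≈ 1404.64;  π(x) − Li(x) ≈ -21.64.

Direct count of primes ≤ 11471 gives π(11471) = 1383. Numerical evaluation of the logarithmic integral gives Li(11471) ≈ 1404.64. The difference π(x) − Li(x) ≈ -21.64 is typically negative for small/moderate x (Li(x) overestimates), though Littlewood's theorem shows this sign changes infinitely often.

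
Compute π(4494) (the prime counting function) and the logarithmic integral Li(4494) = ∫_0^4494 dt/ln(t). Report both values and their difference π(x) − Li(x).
π(4494) = 610;  Li(4494) ≈ 624.50;  π(x) − Li(x) ≈ -14.50.

Direct count of primes ≤ 4494 gives π(4494) = 610. Numerical evaluation of the logarithmic integral gives Li(4494) ≈ 624.50. The difference π(x) − Li(x) ≈ -14.50 is typically negative for small/moderate x (Li(x) overestimates), though Littlewood's theorem shows this sign changes infinitely often.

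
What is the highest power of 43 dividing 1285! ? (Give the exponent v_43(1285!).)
v_43(1285!) = 29

Legendre's formula: v_p(n!) = Σ_{k ≥ 1} ⌊n / p^k⌋. For p = 43, n = 1285, the terms are:
  ⌊1285/43^1⌋ = ⌊1285/43⌋ = 29
(the next term ⌊1285/43^2⌋ = 0, terminating the sum). Summing: v_43(1285!) = 29 = 29.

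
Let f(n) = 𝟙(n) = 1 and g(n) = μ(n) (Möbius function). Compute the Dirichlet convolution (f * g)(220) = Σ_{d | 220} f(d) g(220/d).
(𝟙 * μ)(220) = 0

Divisors of 220: [1, 2, 4, 5, 10, 11, 20, 22, 44, 55, 110, 220]. For each d | 220:
  d = 1: 𝟙(1) · μ(220/1) = 1 · 0 = 0
  d = 2: 𝟙(2) · μ(220/2) = 1 · -1 = -1
  d = 4: 𝟙(4) · μ(220/4) = 1 · 1 = 1
  d = 5: 𝟙(5) · μ(220/5) = 1 · 0 = 0
  d = 10: 𝟙(10) · μ(220/10) = 1 · 1 = 1
  d = 11: 𝟙(11) · μ(220/11) = 1 · 0 = 0
  d = 20: 𝟙(20) · μ(220/20) = 1 · -1 = -1
  d = 22: 𝟙(22) · μ(220/22) = 1 · 1 = 1
  d = 44: 𝟙(44) · μ(220/44) = 1 · -1 = -1
  d = 55: 𝟙(55) · μ(220/55) = 1 · 0 = 0
  d = 110: 𝟙(110) · μ(220/110) = 1 · -1 = -1
  d = 220: 𝟙(220) · μ(220/220) = 1 · 1 = 1
Summing: (𝟙 * μ)(220) = 0 + -1 + 1 + 0 + 1 + 0 + -1 + 1 + -1 + 0 + -1 + 1 = 0.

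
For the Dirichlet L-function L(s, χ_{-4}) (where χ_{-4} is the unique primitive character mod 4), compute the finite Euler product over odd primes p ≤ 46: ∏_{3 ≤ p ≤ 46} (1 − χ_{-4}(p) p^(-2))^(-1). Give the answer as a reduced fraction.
∏ = 11477831542914938630143/12524769798782976000000

The odd primes p ≤ 46 are [3, 5, 7, 11, 13, 17, 19, 23, 29, 31, 37, 41, 43]. For each, χ(p) = 1 if p ≡ 1 mod 4, χ(p) = −1 if p ≡ 3 mod 4. Taking (1 − χ(p)/p^2)^(-1) = p^2/(p^2 − χ(p)): (1 − (-1)/3^2)^(-1) · (1 − (1)/5^2)^(-1) · (1 − (-1)/7^2)^(-1) · (1 − (-1)/11^2)^(-1) · (1 − (1)/13^2)^(-1) · (1 − (1)/17^2)^(-1) · (1 − (-1)/19^2)^(-1) · (1 − (-1)/23^2)^(-1) · (1 − (1)/29^2)^(-1) · (1 − (-1)/31^2)^(-1) · (1 − (1)/37^2)^(-1) · (1 − (1)/41^2)^(-1) · (1 − (-1)/43^2)^(-1) = 11477831542914938630143/12524769798782976000000.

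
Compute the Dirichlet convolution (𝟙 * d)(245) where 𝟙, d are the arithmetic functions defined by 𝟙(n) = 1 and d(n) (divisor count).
(𝟙 * d)(245) = 18

Divisors of 245: [1, 5, 7, 35, 49, 245]. For each d | 245:
  d = 1: 𝟙(1) · d(245/1) = 1 · 6 = 6
  d = 5: 𝟙(5) · d(245/5) = 1 · 3 = 3
  d = 7: 𝟙(7) · d(245/7) = 1 · 4 = 4
  d = 35: 𝟙(35) · d(245/35) = 1 · 2 = 2
  d = 49: 𝟙(49) · d(245/49) = 1 · 2 = 2
  d = 245: 𝟙(245) · d(245/245) = 1 · 1 = 1
Summing: (𝟙 * d)(245) = 6 + 3 + 4 + 2 + 2 + 1 = 18.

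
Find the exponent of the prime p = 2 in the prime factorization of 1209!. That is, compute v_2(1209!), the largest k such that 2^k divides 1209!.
v_2(1209!) = 1203

Legendre's formula: v_p(n!) = Σ_{k ≥ 1} ⌊n / p^k⌋. For p = 2, n = 1209, the terms are:
  ⌊1209/2^1⌋ = ⌊1209/2⌋ = 604
  ⌊1209/2^2⌋ = ⌊1209/4⌋ = 302
  ⌊1209/2^3⌋ = ⌊1209/8⌋ = 151
  ⌊1209/2^4⌋ = ⌊1209/16⌋ = 75
  ⌊1209/2^5⌋ = ⌊1209/32⌋ = 37
  ⌊1209/2^6⌋ = ⌊1209/64⌋ = 18
  ⌊1209/2^7⌋ = ⌊1209/128⌋ = 9
  ⌊1209/2^8⌋ = ⌊1209/256⌋ = 4
  ⌊1209/2^9⌋ = ⌊1209/512⌋ = 2
  ⌊1209/2^10⌋ = ⌊1209/1024⌋ = 1
(the next term ⌊1209/2^11⌋ = 0, terminating the sum). Summing: v_2(1209!) = 604 + 302 + 151 + 75 + 37 + 18 + 9 + 4 + 2 + 1 = 1203.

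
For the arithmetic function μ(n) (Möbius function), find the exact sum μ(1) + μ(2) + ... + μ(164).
Σ_{n ≤ 164} μ(n) = 0

Compute μ(n) for each 1 ≤ n ≤ 164: μ(1) = 1, μ(2) = -1, μ(3) = -1, μ(4) = 0, μ(5) = -1, μ(6) = 1, μ(7) = -1, μ(8) = 0, μ(9) = 0, μ(10) = 1, μ(11) = -1, μ(12) = 0, μ(13) = -1, μ(14) = 1, μ(15) = 1, μ(16) = 0, μ(17) = -1, μ(18) = 0, μ(19) = -1, μ(20) = 0, μ(21) = 1, μ(22) = 1, μ(23) = -1, μ(24) = 0, μ(25) = 0, μ(26) = 1, μ(27) = 0, μ(28) = 0, μ(29) = -1, μ(30) = -1, μ(31) = -1, μ(32) = 0, μ(33) = 1, μ(34) = 1, μ(35) = 1, μ(36) = 0, μ(37) = -1, μ(38) = 1, μ(39) = 1, μ(40) = 0, μ(41) = -1, μ(42) = -1, μ(43) = -1, μ(44) = 0, μ(45) = 0, μ(46) = 1, μ(47) = -1, μ(48) = 0, μ(49) = 0, μ(50) = 0, μ(51) = 1, μ(52) = 0, μ(53) = -1, μ(54) = 0, μ(55) = 1, μ(56) = 0, μ(57) = 1, μ(58) = 1, μ(59) = -1, μ(60) = 0, μ(61) = -1, μ(62) = 1, μ(63) = 0, μ(64) = 0, μ(65) = 1, μ(66) = -1, μ(67) = -1, μ(68) = 0, μ(69) = 1, μ(70) = -1, μ(71) = -1, μ(72) = 0, μ(73) = -1, μ(74) = 1, μ(75) = 0, μ(76) = 0, μ(77) = 1, μ(78) = -1, μ(79) = -1, μ(80) = 0, μ(81) = 0, μ(82) = 1, μ(83) = -1, μ(84) = 0, μ(85) = 1, μ(86) = 1, μ(87) = 1, μ(88) = 0, μ(89) = -1, μ(90) = 0, μ(91) = 1, μ(92) = 0, μ(93) = 1, μ(94) = 1, μ(95) = 1, μ(96) = 0, μ(97) = -1, μ(98) = 0, μ(99) = 0, μ(100) = 0, μ(101) = -1, μ(102) = -1, μ(103) = -1, μ(104) = 0, μ(105) = -1, μ(106) = 1, μ(107) = -1, μ(108) = 0, μ(109) = -1, μ(110) = -1, μ(111) = 1, μ(112) = 0, μ(113) = -1, μ(114) = -1, μ(115) = 1, μ(116) = 0, μ(117) = 0, μ(118) = 1, μ(119) = 1, μ(120) = 0, μ(121) = 0, μ(122) = 1, μ(123) = 1, μ(124) = 0, μ(125) = 0, μ(126) = 0, μ(127) = -1, μ(128) = 0, μ(129) = 1, μ(130) = -1, μ(131) = -1, μ(132) = 0, μ(133) = 1, μ(134) = 1, μ(135) = 0, μ(136) = 0, μ(137) = -1, μ(138) = -1, μ(139) = -1, μ(140) = 0, μ(141) = 1, μ(142) = 1, μ(143) = 1, μ(144) = 0, μ(145) = 1, μ(146) = 1, μ(147) = 0, μ(148) = 0, μ(149) = -1, μ(150) = 0, μ(151) = -1, μ(152) = 0, μ(153) = 0, μ(154) = -1, μ(155) = 1, μ(156) = 0, μ(157) = -1, μ(158) = 1, μ(159) = 1, μ(160) = 0, μ(161) = 1, μ(162) = 0, μ(163) = -1, μ(164) = 0. Summing all 164 values: 0. (Mertens function M(x) = Σ_{n ≤ x} μ(n); on average M(x) should be small (PNT ⟺ M(x) = o(x)).)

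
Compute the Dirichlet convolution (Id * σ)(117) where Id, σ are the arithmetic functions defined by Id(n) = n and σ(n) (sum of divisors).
(Id * σ)(117) = 918

Divisors of 117: [1, 3, 9, 13, 39, 117]. For each d | 117:
  d = 1: Id(1) · σ(117/1) = 1 · 182 = 182
  d = 3: Id(3) · σ(117/3) = 3 · 56 = 168
  d = 9: Id(9) · σ(117/9) = 9 · 14 = 126
  d = 13: Id(13) · σ(117/13) = 13 · 13 = 169
  d = 39: Id(39) · σ(117/39) = 39 · 4 = 156
  d = 117: Id(117) · σ(117/117) = 117 · 1 = 117
Summing: (Id * σ)(117) = 182 + 168 + 126 + 169 + 156 + 117 = 918.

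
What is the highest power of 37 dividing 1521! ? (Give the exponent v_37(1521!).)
v_37(1521!) = 42

Legendre's formula: v_p(n!) = Σ_{k ≥ 1} ⌊n / p^k⌋. For p = 37, n = 1521, the terms are:
  ⌊1521/37^1⌋ = ⌊1521/37⌋ = 41
  ⌊1521/37^2⌋ = ⌊1521/1369⌋ = 1
(the next term ⌊1521/37^3⌋ = 0, terminating the sum). Summing: v_37(1521!) = 41 + 1 = 42.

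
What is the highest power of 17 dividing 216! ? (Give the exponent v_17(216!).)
v_17(216!) = 12

Legendre's formula: v_p(n!) = Σ_{k ≥ 1} ⌊n / p^k⌋. For p = 17, n = 216, the terms are:
  ⌊216/17^1⌋ = ⌊216/17⌋ = 12
(the next term ⌊216/17^2⌋ = 0, terminating the sum). Summing: v_17(216!) = 12 = 12.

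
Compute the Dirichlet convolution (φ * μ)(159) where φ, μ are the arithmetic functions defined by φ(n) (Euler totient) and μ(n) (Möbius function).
(φ * μ)(159) = 51

Divisors of 159: [1, 3, 53, 159]. For each d | 159:
  d = 1: φ(1) · μ(159/1) = 1 · 1 = 1
  d = 3: φ(3) · μ(159/3) = 2 · -1 = -2
  d = 53: φ(53) · μ(159/53) = 52 · -1 = -52
  d = 159: φ(159) · μ(159/159) = 104 · 1 = 104
Summing: (φ * μ)(159) = 1 + -2 + -52 + 104 = 51.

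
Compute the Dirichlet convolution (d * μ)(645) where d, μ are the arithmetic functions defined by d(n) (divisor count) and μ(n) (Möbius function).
(d * μ)(645) = 1

Divisors of 645: [1, 3, 5, 15, 43, 129, 215, 645]. For each d | 645:
  d = 1: d(1) · μ(645/1) = 1 · -1 = -1
  d = 3: d(3) · μ(645/3) = 2 · 1 = 2
  d = 5: d(5) · μ(645/5) = 2 · 1 = 2
  d = 15: d(15) · μ(645/15) = 4 · -1 = -4
  d = 43: d(43) · μ(645/43) = 2 · 1 = 2
  d = 129: d(129) · μ(645/129) = 4 · -1 = -4
  d = 215: d(215) · μ(645/215) = 4 · -1 = -4
  d = 645: d(645) · μ(645/645) = 8 · 1 = 8
Summing: (d * μ)(645) = -1 + 2 + 2 + -4 + 2 + -4 + -4 + 8 = 1.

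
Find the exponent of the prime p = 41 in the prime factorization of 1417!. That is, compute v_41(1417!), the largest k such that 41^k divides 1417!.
v_41(1417!) = 34

Legendre's formula: v_p(n!) = Σ_{k ≥ 1} ⌊n / p^k⌋. For p = 41, n = 1417, the terms are:
  ⌊1417/41^1⌋ = ⌊1417/41⌋ = 34
(the next term ⌊1417/41^2⌋ = 0, terminating the sum). Summing: v_41(1417!) = 34 = 34.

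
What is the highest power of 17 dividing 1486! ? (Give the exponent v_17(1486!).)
v_17(1486!) = 92

Legendre's formula: v_p(n!) = Σ_{k ≥ 1} ⌊n / p^k⌋. For p = 17, n = 1486, the terms are:
  ⌊1486/17^1⌋ = ⌊1486/17⌋ = 87
  ⌊1486/17^2⌋ = ⌊1486/289⌋ = 5
(the next term ⌊1486/17^3⌋ = 0, terminating the sum). Summing: v_17(1486!) = 87 + 5 = 92.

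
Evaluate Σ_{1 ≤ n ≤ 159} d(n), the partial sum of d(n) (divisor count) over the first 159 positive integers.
Σ_{n ≤ 159} d(n) = 830

Compute d(n) for each 1 ≤ n ≤ 159: d(1) = 1, d(2) = 2, d(3) = 2, d(4) = 3, d(5) = 2, d(6) = 4, d(7) = 2, d(8) = 4, d(9) = 3, d(10) = 4, d(11) = 2, d(12) = 6, d(13) = 2, d(14) = 4, d(15) = 4, d(16) = 5, d(17) = 2, d(18) = 6, d(19) = 2, d(20) = 6, d(21) = 4, d(22) = 4, d(23) = 2, d(24) = 8, d(25) = 3, d(26) = 4, d(27) = 4, d(28) = 6, d(29) = 2, d(30) = 8, d(31) = 2, d(32) = 6, d(33) = 4, d(34) = 4, d(35) = 4, d(36) = 9, d(37) = 2, d(38) = 4, d(39) = 4, d(40) = 8, d(41) = 2, d(42) = 8, d(43) = 2, d(44) = 6, d(45) = 6, d(46) = 4, d(47) = 2, d(48) = 10, d(49) = 3, d(50) = 6, d(51) = 4, d(52) = 6, d(53) = 2, d(54) = 8, d(55) = 4, d(56) = 8, d(57) = 4, d(58) = 4, d(59) = 2, d(60) = 12, d(61) = 2, d(62) = 4, d(63) = 6, d(64) = 7, d(65) = 4, d(66) = 8, d(67) = 2, d(68) = 6, d(69) = 4, d(70) = 8, d(71) = 2, d(72) = 12, d(73) = 2, d(74) = 4, d(75) = 6, d(76) = 6, d(77) = 4, d(78) = 8, d(79) = 2, d(80) = 10, d(81) = 5, d(82) = 4, d(83) = 2, d(84) = 12, d(85) = 4, d(86) = 4, d(87) = 4, d(88) = 8, d(89) = 2, d(90) = 12, d(91) = 4, d(92) = 6, d(93) = 4, d(94) = 4, d(95) = 4, d(96) = 12, d(97) = 2, d(98) = 6, d(99) = 6, d(100) = 9, d(101) = 2, d(102) = 8, d(103) = 2, d(104) = 8, d(105) = 8, d(106) = 4, d(107) = 2, d(108) = 12, d(109) = 2, d(110) = 8, d(111) = 4, d(112) = 10, d(113) = 2, d(114) = 8, d(115) = 4, d(116) = 6, d(117) = 6, d(118) = 4, d(119) = 4, d(120) = 16, d(121) = 3, d(122) = 4, d(123) = 4, d(124) = 6, d(125) = 4, d(126) = 12, d(127) = 2, d(128) = 8, d(129) = 4, d(130) = 8, d(131) = 2, d(132) = 12, d(133) = 4, d(134) = 4, d(135) = 8, d(136) = 8, d(137) = 2, d(138) = 8, d(139) = 2, d(140) = 12, d(141) = 4, d(142) = 4, d(143) = 4, d(144) = 15, d(145) = 4, d(146) = 4, d(147) = 6, d(148) = 6, d(149) = 2, d(150) = 12, d(151) = 2, d(152) = 8, d(153) = 6, d(154) = 8, d(155) = 4, d(156) = 12, d(157) = 2, d(158) = 4, d(159) = 4. Summing all 159 values: 830. (Dirichlet's divisor formula: Σ_{n ≤ x} d(n) = x ln(x) + (2γ − 1) x + O(√x). For x = 159, the asymptotic estimate is ≈ 830.51.)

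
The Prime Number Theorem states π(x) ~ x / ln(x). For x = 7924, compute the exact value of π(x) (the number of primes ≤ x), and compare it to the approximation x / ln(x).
π(7924) = 1000;  x/ln(x) ≈ 882.64;  relative error ≈ 11.74%.

Directly count primes up to 7924: π(7924) = 1000. The PNT approximation gives 7924/ln(7924) ≈ 7924/8.97765 ≈ 882.64. Relative error (π(x) − x/ln(x)) / π(x) ≈ 11.74%; the approximation is known to undercount slightly (Li(x) is a better estimate).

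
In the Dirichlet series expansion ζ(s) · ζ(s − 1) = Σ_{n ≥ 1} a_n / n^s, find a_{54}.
σ(54) = 120

In the product (Σ m^0/m^s)(Σ k / k^s) = Σ (Σ_{d | n} d) / n^s, the coefficient of 1/n^s is σ(n) = Σ_{d | n} d. For n = 54, divisors are [1, 2, 3, 6, 9, 18, 27, 54]; summing: σ(54) = 120.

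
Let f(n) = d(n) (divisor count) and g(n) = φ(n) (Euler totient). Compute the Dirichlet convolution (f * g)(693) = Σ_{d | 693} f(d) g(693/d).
(d * φ)(693) = 1248

Divisors of 693: [1, 3, 7, 9, 11, 21, 33, 63, 77, 99, 231, 693]. For each d | 693:
  d = 1: d(1) · φ(693/1) = 1 · 360 = 360
  d = 3: d(3) · φ(693/3) = 2 · 120 = 240
  d = 7: d(7) · φ(693/7) = 2 · 60 = 120
  d = 9: d(9) · φ(693/9) = 3 · 60 = 180
  d = 11: d(11) · φ(693/11) = 2 · 36 = 72
  d = 21: d(21) · φ(693/21) = 4 · 20 = 80
  d = 33: d(33) · φ(693/33) = 4 · 12 = 48
  d = 63: d(63) · φ(693/63) = 6 · 10 = 60
  d = 77: d(77) · φ(693/77) = 4 · 6 = 24
  d = 99: d(99) · φ(693/99) = 6 · 6 = 36
  d = 231: d(231) · φ(693/231) = 8 · 2 = 16
  d = 693: d(693) · φ(693/693) = 12 · 1 = 12
Summing: (d * φ)(693) = 360 + 240 + 120 + 180 + 72 + 80 + 48 + 60 + 24 + 36 + 16 + 12 = 1248.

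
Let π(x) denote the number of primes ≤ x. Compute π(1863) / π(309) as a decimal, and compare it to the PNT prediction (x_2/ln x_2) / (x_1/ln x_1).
π(1863)/π(309) = 284/63 ≈ 4.5079;  PNT prediction ≈ 4.5906.

π(309) = 63 and π(1863) = 284, so π(1863)/π(309) ≈ 4.5079. The PNT-predicted ratio is (1863/ln(1863)) / (309/ln(309)) ≈ 4.5906. The two agree to within a few percent, as expected.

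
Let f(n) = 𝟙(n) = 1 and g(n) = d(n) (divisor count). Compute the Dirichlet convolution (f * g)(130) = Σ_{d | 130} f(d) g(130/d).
(𝟙 * d)(130) = 27

Divisors of 130: [1, 2, 5, 10, 13, 26, 65, 130]. For each d | 130:
  d = 1: 𝟙(1) · d(130/1) = 1 · 8 = 8
  d = 2: 𝟙(2) · d(130/2) = 1 · 4 = 4
  d = 5: 𝟙(5) · d(130/5) = 1 · 4 = 4
  d = 10: 𝟙(10) · d(130/10) = 1 · 2 = 2
  d = 13: 𝟙(13) · d(130/13) = 1 · 4 = 4
  d = 26: 𝟙(26) · d(130/26) = 1 · 2 = 2
  d = 65: 𝟙(65) · d(130/65) = 1 · 2 = 2
  d = 130: 𝟙(130) · d(130/130) = 1 · 1 = 1
Summing: (𝟙 * d)(130) = 8 + 4 + 4 + 2 + 4 + 2 + 2 + 1 = 27.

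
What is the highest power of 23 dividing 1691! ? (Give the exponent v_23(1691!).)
v_23(1691!) = 76

Legendre's formula: v_p(n!) = Σ_{k ≥ 1} ⌊n / p^k⌋. For p = 23, n = 1691, the terms are:
  ⌊1691/23^1⌋ = ⌊1691/23⌋ = 73
  ⌊1691/23^2⌋ = ⌊1691/529⌋ = 3
(the next term ⌊1691/23^3⌋ = 0, terminating the sum). Summing: v_23(1691!) = 73 + 3 = 76.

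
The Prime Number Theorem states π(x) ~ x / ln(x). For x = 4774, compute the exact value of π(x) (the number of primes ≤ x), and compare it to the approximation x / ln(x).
π(4774) = 641;  x/ln(x) ≈ 563.57;  relative error ≈ 12.08%.

Directly count primes up to 4774: π(4774) = 641. The PNT approximation gives 4774/ln(4774) ≈ 4774/8.47094 ≈ 563.57. Relative error (π(x) − x/ln(x)) / π(x) ≈ 12.08%; the approximation is known to undercount slightly (Li(x) is a better estimate).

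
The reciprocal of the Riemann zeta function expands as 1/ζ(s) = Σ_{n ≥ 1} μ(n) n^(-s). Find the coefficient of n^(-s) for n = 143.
μ(143) = 1

Factor n = 143 = 11 · 13. μ(n) = 0 if any exponent ≥ 2 (not squarefree); otherwise μ(n) = (−1)^{ω(n)} where ω(n) is the number of distinct prime factors. Applying: μ(143) = 1.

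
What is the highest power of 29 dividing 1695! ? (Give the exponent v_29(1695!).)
v_29(1695!) = 60

Legendre's formula: v_p(n!) = Σ_{k ≥ 1} ⌊n / p^k⌋. For p = 29, n = 1695, the terms are:
  ⌊1695/29^1⌋ = ⌊1695/29⌋ = 58
  ⌊1695/29^2⌋ = ⌊1695/841⌋ = 2
(the next term ⌊1695/29^3⌋ = 0, terminating the sum). Summing: v_29(1695!) = 58 + 2 = 60.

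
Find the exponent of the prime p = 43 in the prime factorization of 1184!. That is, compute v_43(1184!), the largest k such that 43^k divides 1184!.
v_43(1184!) = 27

Legendre's formula: v_p(n!) = Σ_{k ≥ 1} ⌊n / p^k⌋. For p = 43, n = 1184, the terms are:
  ⌊1184/43^1⌋ = ⌊1184/43⌋ = 27
(the next term ⌊1184/43^2⌋ = 0, terminating the sum). Summing: v_43(1184!) = 27 = 27.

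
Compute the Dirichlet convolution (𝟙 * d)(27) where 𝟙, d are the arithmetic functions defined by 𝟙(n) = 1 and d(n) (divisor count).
(𝟙 * d)(27) = 10

Divisors of 27: [1, 3, 9, 27]. For each d | 27:
  d = 1: 𝟙(1) · d(27/1) = 1 · 4 = 4
  d = 3: 𝟙(3) · d(27/3) = 1 · 3 = 3
  d = 9: 𝟙(9) · d(27/9) = 1 · 2 = 2
  d = 27: 𝟙(27) · d(27/27) = 1 · 1 = 1
Summing: (𝟙 * d)(27) = 4 + 3 + 2 + 1 = 10.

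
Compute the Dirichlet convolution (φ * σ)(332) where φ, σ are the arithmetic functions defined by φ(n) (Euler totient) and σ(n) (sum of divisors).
(φ * σ)(332) = 1992

Divisors of 332: [1, 2, 4, 83, 166, 332]. For each d | 332:
  d = 1: φ(1) · σ(332/1) = 1 · 588 = 588
  d = 2: φ(2) · σ(332/2) = 1 · 252 = 252
  d = 4: φ(4) · σ(332/4) = 2 · 84 = 168
  d = 83: φ(83) · σ(332/83) = 82 · 7 = 574
  d = 166: φ(166) · σ(332/166) = 82 · 3 = 246
  d = 332: φ(332) · σ(332/332) = 164 · 1 = 164
Summing: (φ * σ)(332) = 588 + 252 + 168 + 574 + 246 + 164 = 1992.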